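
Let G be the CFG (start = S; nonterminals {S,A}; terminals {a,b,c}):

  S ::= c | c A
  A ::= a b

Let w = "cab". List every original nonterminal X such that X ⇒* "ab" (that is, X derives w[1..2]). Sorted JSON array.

Convert to CNF:
  S -> T2 A | c
  A -> T0 T1
  T0 -> a
  T1 -> b
  T2 -> c

CYK fill, restricted to cells inside w[1..2]:
  [1..1]={T0}  "a"  orig:{}
  [2..2]={T1}  "b"  orig:{}
  [1..2]={A}  "ab"

Original NTs in T[1,2] deriving "ab": ["A"]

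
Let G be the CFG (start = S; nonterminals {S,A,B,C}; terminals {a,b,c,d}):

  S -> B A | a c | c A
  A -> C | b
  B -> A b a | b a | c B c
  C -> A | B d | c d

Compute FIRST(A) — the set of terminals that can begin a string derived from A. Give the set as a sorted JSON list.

FIRST sets, iterate to fixpoint:
iter 1:
  A via A→b: +{b}
  B via B→A b a: +{b}
  B via B→c B c: +{c}
  C via C→A: +{b}
  C via C→B d: +{c}
  S via S→B A: +{b,c}
  S via S→a c: +{a}
  FIRST[S]={a,b,c}  FIRST[A]={b}  FIRST[B]={b,c}  FIRST[C]={b,c}
iter 2:
  A via A→C: +{c}
  FIRST[S]={a,b,c}  FIRST[A]={b,c}  FIRST[B]={b,c}  FIRST[C]={b,c}
iter 3: (stable)
  FIRST[S]={a,b,c}  FIRST[A]={b,c}  FIRST[B]={b,c}  FIRST[C]={b,c}

FIRST(A) = ["b", "c"]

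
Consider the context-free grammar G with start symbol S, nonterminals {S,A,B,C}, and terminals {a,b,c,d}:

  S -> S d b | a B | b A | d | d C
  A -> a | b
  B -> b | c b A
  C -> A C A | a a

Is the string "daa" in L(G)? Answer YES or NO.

CNF form of G:
  S -> S X6 | T1 A | T2 B | T3 C | d
  A -> a | b
  B -> T0 X4 | b
  C -> A X5 | T2 T2
  T0 -> c
  T1 -> b
  T2 -> a
  T3 -> d
  X4 -> T1 A
  X5 -> C A
  X6 -> T3 T1

CYK table (by increasing span):
  cell(0,0) d: {S,T3}  orig:{S}
  cell(1,1) a: {A,T2}  orig:{A}
  cell(2,2) a: {A,T2}  orig:{A}
  cell(0,1) da: ∅
  cell(1,2) aa: {C}
  cell(0,2) daa: {S}

S ∈ T[0,2] ⇒ YES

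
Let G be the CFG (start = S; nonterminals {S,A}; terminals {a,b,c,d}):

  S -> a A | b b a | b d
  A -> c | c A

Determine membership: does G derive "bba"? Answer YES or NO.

CNF form of G:
  S -> T1 A | T2 T3 | T2 X4
  A -> T0 A | c
  T0 -> c
  T1 -> a
  T2 -> b
  T3 -> d
  X4 -> T2 T1

Fill CYK table bottom-up:
  cell(0,0) b: {T2}  orig:{}
  cell(1,1) b: {T2}  orig:{}
  cell(2,2) a: {T1}  orig:{}
  cell(0,1) bb: ∅
  cell(1,2) ba: {X4}  orig:{}
  cell(0,2) bba: {S}

S ∈ T[0,2] ⇒ YES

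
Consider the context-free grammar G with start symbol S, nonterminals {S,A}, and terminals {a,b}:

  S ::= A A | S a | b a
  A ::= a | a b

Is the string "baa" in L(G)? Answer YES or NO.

Convert to CNF:
  S -> A A | S T0 | T1 T0
  A -> T0 T1 | a
  T0 -> a
  T1 -> b

Fill CYK table bottom-up:
  T[0,0] 'b' = {T1}  orig:{}
  T[1,1] 'a' = {A,T0}  orig:{A}
  T[2,2] 'a' = {A,T0}  orig:{A}
  T[0,1] 'ba' = {S}
  T[1,2] 'aa' = {S}
  T[0,2] 'baa' = {S}

S ∈ T[0,2] ⇒ YES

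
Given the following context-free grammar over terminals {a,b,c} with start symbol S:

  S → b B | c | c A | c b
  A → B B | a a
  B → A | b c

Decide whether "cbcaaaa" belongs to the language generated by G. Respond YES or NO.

Convert to CNF:
  S -> T1 B | T2 A | T2 T1 | c
  A -> B B | T0 T0
  B -> B B | T0 T0 | T1 T2
  T0 -> a
  T1 -> b
  T2 -> c

Fill CYK table bottom-up:
  T[0,0] 'c' = {S,T2}  orig:{S}
  T[1,1] 'b' = {T1}  orig:{}
  T[2,2] 'c' = {S,T2}  orig:{S}
  T[3,3] 'a' = {T0}  orig:{}
  T[4,4] 'a' = {T0}  orig:{}
  T[5,5] 'a' = {T0}  orig:{}
  T[6,6] 'a' = {T0}  orig:{}
  T[0,1] 'cb' = {S}
  T[1,2] 'bc' = {B}
  T[2,3] 'ca' = ∅
  T[3,4] 'aa' = {A,B}
  T[4,5] 'aa' = {A,B}
  T[5,6] 'aa' = {A,B}
  T[0,2] 'cbc' = ∅
  T[1,3] 'bca' = ∅
  T[2,4] 'caa' = {S}
  T[3,5] 'aaa' = ∅
  T[4,6] 'aaa' = ∅
  T[0,3] 'cbca' = ∅
  T[1,4] 'bcaa' = {A,B}
  T[2,5] 'caaa' = ∅
  T[3,6] 'aaaa' = {A,B}
  T[0,4] 'cbcaa' = {S}
  T[1,5] 'bcaaa' = ∅
  T[2,6] 'caaaa' = {S}
  T[0,5] 'cbcaaa' = ∅
  T[1,6] 'bcaaaa' = {A,B}
  T[0,6] 'cbcaaaa' = {S}

S ∈ T[0,6] ⇒ YES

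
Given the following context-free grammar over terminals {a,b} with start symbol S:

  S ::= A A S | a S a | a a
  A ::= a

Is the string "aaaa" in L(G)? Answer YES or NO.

CNF form of G:
  S -> A X1 | T0 T0 | T0 X2
  A -> a
  T0 -> a
  X1 -> A S
  X2 -> S T0

Fill CYK table bottom-up:
  T[0,0] 'a' = {A,T0}  orig:{A}
  T[1,1] 'a' = {A,T0}  orig:{A}
  T[2,2] 'a' = {A,T0}  orig:{A}
  T[3,3] 'a' = {A,T0}  orig:{A}
  T[0,1] 'aa' = {S}
  T[1,2] 'aa' = {S}
  T[2,3] 'aa' = {S}
  T[0,2] 'aaa' = {X1,X2}  orig:{}
  T[1,3] 'aaa' = {X1,X2}  orig:{}
  T[0,3] 'aaaa' = {S}

S ∈ T[0,3] ⇒ YES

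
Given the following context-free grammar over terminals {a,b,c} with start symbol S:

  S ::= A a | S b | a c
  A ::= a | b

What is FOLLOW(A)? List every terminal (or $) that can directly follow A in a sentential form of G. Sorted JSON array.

FIRST sets, iterate to fixpoint:
pass 1:
  A via A→a: +{a}
  A via A→b: +{b}
  S via S→A a: +{a,b}
  FIRST[S]={a,b}  FIRST[A]={a,b}
pass 2: (no change)
  FIRST[S]={a,b}  FIRST[A]={a,b}

FOLLOW iteration:
seed FOLLOW(S) with $
pass 1:
  S→A a: FOLLOW(A) ⊇ FIRST(a) = {a}; new: +{a}
  S→S b: FOLLOW(S) ⊇ FIRST(b) = {b}; new: +{b}
  FOLLOW[S]={$,b}  FOLLOW[A]={a}
pass 2: (stable)
  FOLLOW[S]={$,b}  FOLLOW[A]={a}

FOLLOW(A) = ["a"]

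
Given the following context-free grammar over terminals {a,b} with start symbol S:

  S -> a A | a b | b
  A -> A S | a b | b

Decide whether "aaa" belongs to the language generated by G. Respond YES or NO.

CNF form of G:
  S -> T0 A | T0 T1 | b
  A -> A S | T0 T1 | b
  T0 -> a
  T1 -> b

CYK fill:
  T[0,0] 'a' = {T0}  orig:{}
  T[1,1] 'a' = {T0}  orig:{}
  T[2,2] 'a' = {T0}  orig:{}
  T[0,1] 'aa' = ∅
  T[1,2] 'aa' = ∅
  T[0,2] 'aaa' = ∅

S ∉ T[0,2] ⇒ NO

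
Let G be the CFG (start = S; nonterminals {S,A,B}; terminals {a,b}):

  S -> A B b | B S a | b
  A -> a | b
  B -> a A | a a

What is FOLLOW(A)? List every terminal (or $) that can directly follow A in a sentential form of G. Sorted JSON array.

FIRST sets, iterate to fixpoint:
round 1:
  A via A→a: +{a}
  A via A→b: +{b}
  B via B→a A: +{a}
  S via S→A B b: +{a,b}
  S: {a,b}  A: {a,b}  B: {a}
round 2: — fixpoint
  S: {a,b}  A: {a,b}  B: {a}

FOLLOW sets:
seed FOLLOW(S) with $
iter 1:
  S→A B b: FOLLOW(A) ⊇ FIRST(B) = {a}; new: +{a}
  S→A B b: FOLLOW(B) ⊇ FIRST(b) = {b}; new: +{b}
  S→B S a: FOLLOW(B) ⊇ FIRST(S) = {a,b}; new: +{a}
  S→B S a: FOLLOW(S) ⊇ FIRST(a) = {a}; new: +{a}
  FOLLOW(S)={$,a}  FOLLOW(A)={a}  FOLLOW(B)={a,b}
iter 2:
  B→a A: FOLLOW(A) ⊇ FOLLOW(B) ⊇ {a,b}; new: +{b}
  FOLLOW(S)={$,a}  FOLLOW(A)={a,b}  FOLLOW(B)={a,b}
iter 3: (no change)
  FOLLOW(S)={$,a}  FOLLOW(A)={a,b}  FOLLOW(B)={a,b}

FOLLOW(A) = ["a", "b"]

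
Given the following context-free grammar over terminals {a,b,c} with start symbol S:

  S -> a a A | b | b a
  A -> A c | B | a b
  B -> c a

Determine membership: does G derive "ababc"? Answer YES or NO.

CNF form of G:
  S -> T1 X3 | T2 T1 | b
  A -> A T0 | T0 T1 | T1 T2
  B -> T0 T1
  T0 -> c
  T1 -> a
  T2 -> b
  X3 -> T1 A

CYK fill:
  T[0,0] 'a' = {T1}  orig:{}
  T[1,1] 'b' = {S,T2}  orig:{S}
  T[2,2] 'a' = {T1}  orig:{}
  T[3,3] 'b' = {S,T2}  orig:{S}
  T[4,4] 'c' = {T0}  orig:{}
  T[0,1] 'ab' = {A}
  T[1,2] 'ba' = {S}
  T[2,3] 'ab' = {A}
  T[3,4] 'bc' = ∅
  T[0,2] 'aba' = ∅
  T[1,3] 'bab' = ∅
  T[2,4] 'abc' = {A}
  T[0,3] 'abab' = ∅
  T[1,4] 'babc' = ∅
  T[0,4] 'ababc' = ∅

S ∉ T[0,4] ⇒ NO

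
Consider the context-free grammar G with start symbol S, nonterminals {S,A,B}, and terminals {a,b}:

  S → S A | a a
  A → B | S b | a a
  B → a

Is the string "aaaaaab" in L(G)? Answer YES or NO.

CNF form of G:
  S -> S A | T1 T1
  A -> S T0 | T1 T1 | a
  B -> a
  T0 -> b
  T1 -> a

CYK fill:
  [0..0]={A,B,T1}  "a"  orig:{A,B}
  [1..1]={A,B,T1}  "a"  orig:{A,B}
  [2..2]={A,B,T1}  "a"  orig:{A,B}
  [3..3]={A,B,T1}  "a"  orig:{A,B}
  [4..4]={A,B,T1}  "a"  orig:{A,B}
  [5..5]={A,B,T1}  "a"  orig:{A,B}
  [6..6]={T0}  "b"  orig:{}
  [0..1]={A,S}  "aa"
  [1..2]={A,S}  "aa"
  [2..3]={A,S}  "aa"
  [3..4]={A,S}  "aa"
  [4..5]={A,S}  "aa"
  [5..6]=∅  "ab"
  [0..2]={S}  "aaa"
  [1..3]={S}  "aaa"
  [2..4]={S}  "aaa"
  [3..5]={S}  "aaa"
  [4..6]={A}  "aab"
  [0..3]={S}  "aaaa"
  [1..4]={S}  "aaaa"
  [2..5]={S}  "aaaa"
  [3..6]={A}  "aaab"
  [0..4]={S}  "aaaaa"
  [1..5]={S}  "aaaaa"
  [2..6]={A,S}  "aaaab"
  [0..5]={S}  "aaaaaa"
  [1..6]={A,S}  "aaaaab"
  [0..6]={A,S}  "aaaaaab"

S ∈ T[0,6] ⇒ YES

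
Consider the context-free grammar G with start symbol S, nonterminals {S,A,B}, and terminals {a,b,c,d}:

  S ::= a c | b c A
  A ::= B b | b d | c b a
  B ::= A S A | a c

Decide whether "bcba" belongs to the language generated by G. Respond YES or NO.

CNF form of G:
  S -> T0 X6 | T3 T2
  A -> B T0 | T0 T1 | T2 X4
  B -> A X5 | T3 T2
  T0 -> b
  T1 -> d
  T2 -> c
  T3 -> a
  X4 -> T0 T3
  X5 -> S A
  X6 -> T2 A

CYK table (by increasing span):
  T[0,0] 'b' = {T0}  orig:{}
  T[1,1] 'c' = {T2}  orig:{}
  T[2,2] 'b' = {T0}  orig:{}
  T[3,3] 'a' = {T3}  orig:{}
  T[0,1] 'bc' = ∅
  T[1,2] 'cb' = ∅
  T[2,3] 'ba' = {X4}  orig:{}
  T[0,2] 'bcb' = ∅
  T[1,3] 'cba' = {A}
  T[0,3] 'bcba' = ∅

S ∉ T[0,3] ⇒ NO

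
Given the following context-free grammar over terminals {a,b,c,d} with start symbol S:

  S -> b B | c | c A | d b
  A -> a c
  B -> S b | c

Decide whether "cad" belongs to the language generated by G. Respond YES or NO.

CNF form of G:
  S -> T1 A | T2 B | T3 T2 | c
  A -> T0 T1
  B -> S T2 | c
  T0 -> a
  T1 -> c
  T2 -> b
  T3 -> d

Fill CYK table bottom-up:
  cell(0,0) c: {B,S,T1}  orig:{B,S}
  cell(1,1) a: {T0}  orig:{}
  cell(2,2) d: {T3}  orig:{}
  cell(0,1) ca: ∅
  cell(1,2) ad: ∅
  cell(0,2) cad: ∅

S ∉ T[0,2] ⇒ NO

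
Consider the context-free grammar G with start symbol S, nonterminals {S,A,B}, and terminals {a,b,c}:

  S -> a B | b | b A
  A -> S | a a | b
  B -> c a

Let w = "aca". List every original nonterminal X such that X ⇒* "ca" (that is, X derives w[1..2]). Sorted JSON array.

Convert to CNF:
  S -> T0 B | T1 A | b
  A -> T0 B | T0 T0 | T1 A | b
  B -> T2 T0
  T0 -> a
  T1 -> b
  T2 -> c

CYK table (by increasing span), restricted to cells inside w[1..2]:
  cell(1,1) c: {T2}  orig:{}
  cell(2,2) a: {T0}  orig:{}
  cell(1,2) ca: {B}

Original NTs in T[1,2] deriving "ca": ["B"]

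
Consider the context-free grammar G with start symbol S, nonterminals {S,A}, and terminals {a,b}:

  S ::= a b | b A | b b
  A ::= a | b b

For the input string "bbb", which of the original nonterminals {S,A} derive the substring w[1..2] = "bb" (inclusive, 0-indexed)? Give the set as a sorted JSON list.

CNF form of G:
  S -> T0 A | T0 T0 | T1 T0
  A -> T0 T0 | a
  T0 -> b
  T1 -> a

CYK fill, restricted to cells inside w[1..2]:
  [1..1]={T0}  "b"  orig:{}
  [2..2]={T0}  "b"  orig:{}
  [1..2]={A,S}  "bb"

Original NTs in T[1,2] deriving "bb": ["A", "S"]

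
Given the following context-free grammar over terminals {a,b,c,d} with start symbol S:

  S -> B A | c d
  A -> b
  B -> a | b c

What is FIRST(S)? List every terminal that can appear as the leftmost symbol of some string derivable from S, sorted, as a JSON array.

Compute FIRST by fixpoint:
iter 1:
  A via A→b: +{b}
  B via B→a: +{a}
  B via B→b c: +{b}
  S via S→B A: +{a,b}
  S via S→c d: +{c}
  FIRST[S]={a,b,c}  FIRST[A]={b}  FIRST[B]={a,b}
iter 2: (no change)
  FIRST[S]={a,b,c}  FIRST[A]={b}  FIRST[B]={a,b}

FIRST(S) = ["a", "b", "c"]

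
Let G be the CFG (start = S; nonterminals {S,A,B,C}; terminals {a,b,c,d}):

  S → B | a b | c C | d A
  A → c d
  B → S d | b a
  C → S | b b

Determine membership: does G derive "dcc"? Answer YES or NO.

Convert to CNF:
  S -> S T1 | T0 C | T1 A | T2 T3 | T3 T2
  A -> T0 T1
  B -> S T1 | T2 T3
  C -> S T1 | T0 C | T1 A | T2 T2 | T2 T3 | T3 T2
  T0 -> c
  T1 -> d
  T2 -> b
  T3 -> a

CYK fill:
  T[0,0] 'd' = {T1}  orig:{}
  T[1,1] 'c' = {T0}  orig:{}
  T[2,2] 'c' = {T0}  orig:{}
  T[0,1] 'dc' = ∅
  T[1,2] 'cc' = ∅
  T[0,2] 'dcc' = ∅

S ∉ T[0,2] ⇒ NO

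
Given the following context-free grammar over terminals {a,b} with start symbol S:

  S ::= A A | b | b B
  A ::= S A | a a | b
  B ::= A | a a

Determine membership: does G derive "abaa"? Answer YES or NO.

Convert to CNF:
  S -> A A | T1 B | b
  A -> S A | T0 T0 | b
  B -> S A | T0 T0 | b
  T0 -> a
  T1 -> b

CYK fill:
  [0..0]={T0}  "a"  orig:{}
  [1..1]={A,B,S,T1}  "b"  orig:{A,B,S}
  [2..2]={T0}  "a"  orig:{}
  [3..3]={T0}  "a"  orig:{}
  [0..1]=∅  "ab"
  [1..2]=∅  "ba"
  [2..3]={A,B}  "aa"
  [0..2]=∅  "aba"
  [1..3]={A,B,S}  "baa"
  [0..3]=∅  "abaa"

S ∉ T[0,3] ⇒ NO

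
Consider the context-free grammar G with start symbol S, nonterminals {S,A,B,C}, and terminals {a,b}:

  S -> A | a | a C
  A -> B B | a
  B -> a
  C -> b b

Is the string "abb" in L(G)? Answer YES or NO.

CNF form of G:
  S -> B B | T1 C | a
  A -> B B | a
  B -> a
  C -> T0 T0
  T0 -> b
  T1 -> a

CYK fill:
  cell(0,0) a: {A,B,S,T1}  orig:{A,B,S}
  cell(1,1) b: {T0}  orig:{}
  cell(2,2) b: {T0}  orig:{}
  cell(0,1) ab: ∅
  cell(1,2) bb: {C}
  cell(0,2) abb: {S}

S ∈ T[0,2] ⇒ YES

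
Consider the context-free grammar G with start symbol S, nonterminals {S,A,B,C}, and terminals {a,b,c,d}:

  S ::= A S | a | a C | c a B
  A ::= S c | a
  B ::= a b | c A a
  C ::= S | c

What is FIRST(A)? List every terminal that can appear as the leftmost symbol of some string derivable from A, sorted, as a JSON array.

Compute FIRST by fixpoint:
round 1:
  A via A→a: +{a}
  B via B→a b: +{a}
  B via B→c A a: +{c}
  C via C→c: +{c}
  S via S→A S: +{a}
  S via S→c a B: +{c}
  S: {a,c}  A: {a}  B: {a,c}  C: {c}
round 2:
  A via A→S c: +{c}
  C via C→S: +{a}
  S: {a,c}  A: {a,c}  B: {a,c}  C: {a,c}
round 3: (stable)
  S: {a,c}  A: {a,c}  B: {a,c}  C: {a,c}

FIRST(A) = ["a", "c"]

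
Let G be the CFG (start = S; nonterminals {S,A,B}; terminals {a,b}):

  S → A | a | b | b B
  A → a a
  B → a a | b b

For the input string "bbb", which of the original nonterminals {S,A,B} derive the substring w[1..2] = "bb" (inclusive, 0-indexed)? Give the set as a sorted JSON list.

Convert to CNF:
  S -> T0 T0 | T1 B | a | b
  A -> T0 T0
  B -> T0 T0 | T1 T1
  T0 -> a
  T1 -> b

CYK fill (cells [i..j] with 1 ≤ i ≤ j ≤ 2 only):
  T[1,1] 'b' = {S,T1}  orig:{S}
  T[2,2] 'b' = {S,T1}  orig:{S}
  T[1,2] 'bb' = {B}

Original NTs in T[1,2] deriving "bb": ["B"]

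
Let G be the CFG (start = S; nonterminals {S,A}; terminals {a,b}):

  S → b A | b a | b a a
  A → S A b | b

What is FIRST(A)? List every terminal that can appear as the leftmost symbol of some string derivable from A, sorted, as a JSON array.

FIRST sets, iterate to fixpoint:
iter 1:
  A via A→b: +{b}
  S via S→b A: +{b}
  S: {b}  A: {b}
iter 2: — fixpoint
  S: {b}  A: {b}

FIRST(A) = ["b"]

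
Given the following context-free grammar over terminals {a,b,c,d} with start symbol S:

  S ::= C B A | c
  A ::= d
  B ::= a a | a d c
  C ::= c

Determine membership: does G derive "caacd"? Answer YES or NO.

Convert to CNF:
  S -> C X4 | c
  A -> d
  B -> T0 T0 | T0 X3
  C -> c
  T0 -> a
  T1 -> d
  T2 -> c
  X3 -> T1 T2
  X4 -> B A

Fill CYK table bottom-up:
  [0..0]={C,S,T2}  "c"  orig:{C,S}
  [1..1]={T0}  "a"  orig:{}
  [2..2]={T0}  "a"  orig:{}
  [3..3]={C,S,T2}  "c"  orig:{C,S}
  [4..4]={A,T1}  "d"  orig:{A}
  [0..1]=∅  "ca"
  [1..2]={B}  "aa"
  [2..3]=∅  "ac"
  [3..4]=∅  "cd"
  [0..2]=∅  "caa"
  [1..3]=∅  "aac"
  [2..4]=∅  "acd"
  [0..3]=∅  "caac"
  [1..4]=∅  "aacd"
  [0..4]=∅  "caacd"

S ∉ T[0,4] ⇒ NO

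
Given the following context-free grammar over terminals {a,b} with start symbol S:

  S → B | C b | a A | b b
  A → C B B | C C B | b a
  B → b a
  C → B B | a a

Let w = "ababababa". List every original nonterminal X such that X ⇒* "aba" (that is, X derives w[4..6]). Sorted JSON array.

CNF form of G:
  S -> C T0 | T0 T0 | T0 T1 | T1 A
  A -> C X2 | C X3 | T0 T1
  B -> T0 T1
  C -> B B | T1 T1
  T0 -> b
  T1 -> a
  X2 -> B B
  X3 -> C B

CYK fill, restricted to cells inside w[4..6]:
  [4..4]={T1}  "a"  orig:{}
  [5..5]={T0}  "b"  orig:{}
  [6..6]={T1}  "a"  orig:{}
  [4..5]=∅  "ab"
  [5..6]={A,B,S}  "ba"
  [4..6]={S}  "aba"

Original NTs in T[4,6] deriving "aba": ["S"]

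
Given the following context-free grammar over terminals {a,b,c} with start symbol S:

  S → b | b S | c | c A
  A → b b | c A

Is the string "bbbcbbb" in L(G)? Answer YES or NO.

CNF form of G:
  S -> T0 S | T1 A | b | c
  A -> T0 T0 | T1 A
  T0 -> b
  T1 -> c

CYK table (by increasing span):
  cell(0,0) b: {S,T0}  orig:{S}
  cell(1,1) b: {S,T0}  orig:{S}
  cell(2,2) b: {S,T0}  orig:{S}
  cell(3,3) c: {S,T1}  orig:{S}
  cell(4,4) b: {S,T0}  orig:{S}
  cell(5,5) b: {S,T0}  orig:{S}
  cell(6,6) b: {S,T0}  orig:{S}
  cell(0,1) bb: {A,S}
  cell(1,2) bb: {A,S}
  cell(2,3) bc: {S}
  cell(3,4) cb: ∅
  cell(4,5) bb: {A,S}
  cell(5,6) bb: {A,S}
  cell(0,2) bbb: {S}
  cell(1,3) bbc: {S}
  cell(2,4) bcb: ∅
  cell(3,5) cbb: {A,S}
  cell(4,6) bbb: {S}
  cell(0,3) bbbc: {S}
  cell(1,4) bbcb: ∅
  cell(2,5) bcbb: {S}
  cell(3,6) cbbb: ∅
  cell(0,4) bbbcb: ∅
  cell(1,5) bbcbb: {S}
  cell(2,6) bcbbb: ∅
  cell(0,5) bbbcbb: {S}
  cell(1,6) bbcbbb: ∅
  cell(0,6) bbbcbbb: ∅

S ∉ T[0,6] ⇒ NO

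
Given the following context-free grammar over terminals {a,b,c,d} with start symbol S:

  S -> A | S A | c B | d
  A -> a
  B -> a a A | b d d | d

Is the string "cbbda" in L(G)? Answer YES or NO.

Convert to CNF:
  S -> S A | T3 B | a | d
  A -> a
  B -> T0 X4 | T1 X5 | d
  T0 -> a
  T1 -> b
  T2 -> d
  T3 -> c
  X4 -> T0 A
  X5 -> T2 T2

Fill CYK table bottom-up:
  T[0,0] 'c' = {T3}  orig:{}
  T[1,1] 'b' = {T1}  orig:{}
  T[2,2] 'b' = {T1}  orig:{}
  T[3,3] 'd' = {B,S,T2}  orig:{B,S}
  T[4,4] 'a' = {A,S,T0}  orig:{A,S}
  T[0,1] 'cb' = ∅
  T[1,2] 'bb' = ∅
  T[2,3] 'bd' = ∅
  T[3,4] 'da' = {S}
  T[0,2] 'cbb' = ∅
  T[1,3] 'bbd' = ∅
  T[2,4] 'bda' = ∅
  T[0,3] 'cbbd' = ∅
  T[1,4] 'bbda' = ∅
  T[0,4] 'cbbda' = ∅

S ∉ T[0,4] ⇒ NO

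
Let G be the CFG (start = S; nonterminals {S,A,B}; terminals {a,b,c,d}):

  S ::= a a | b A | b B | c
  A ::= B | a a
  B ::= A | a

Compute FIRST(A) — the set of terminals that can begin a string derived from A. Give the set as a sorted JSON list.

Compute FIRST by fixpoint:
pass 1:
  A via A→a a: +{a}
  B via B→A: +{a}
  S via S→a a: +{a}
  S via S→b A: +{b}
  S via S→c: +{c}
  S: {a,b,c}  A: {a}  B: {a}
pass 2: done
  S: {a,b,c}  A: {a}  B: {a}

FIRST(A) = ["a"]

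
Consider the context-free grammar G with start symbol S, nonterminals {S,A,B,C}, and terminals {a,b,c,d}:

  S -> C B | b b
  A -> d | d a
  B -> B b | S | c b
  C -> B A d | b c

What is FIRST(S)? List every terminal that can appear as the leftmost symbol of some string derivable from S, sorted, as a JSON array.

Compute FIRST by fixpoint:
pass 1:
  A via A→d: +{d}
  B via B→c b: +{c}
  C via C→B A d: +{c}
  C via C→b c: +{b}
  S via S→C B: +{b,c}
  S: {b,c}  A: {d}  B: {c}  C: {b,c}
pass 2:
  B via B→S: +{b}
  S: {b,c}  A: {d}  B: {b,c}  C: {b,c}
pass 3: done
  S: {b,c}  A: {d}  B: {b,c}  C: {b,c}

FIRST(S) = ["b", "c"]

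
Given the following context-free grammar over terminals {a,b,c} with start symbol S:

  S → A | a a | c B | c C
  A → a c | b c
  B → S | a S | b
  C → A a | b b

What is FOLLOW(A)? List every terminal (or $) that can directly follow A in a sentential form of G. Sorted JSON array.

Compute FIRST by fixpoint:
[1]
  A via A→a c: +{a}
  A via A→b c: +{b}
  B via B→a S: +{a}
  B via B→b: +{b}
  C via C→A a: +{a,b}
  S via S→A: +{a,b}
  S via S→c B: +{c}
  S: {a,b,c}  A: {a,b}  B: {a,b}  C: {a,b}
[2]
  B via B→S: +{c}
  S: {a,b,c}  A: {a,b}  B: {a,b,c}  C: {a,b}
[3] — fixpoint
  S: {a,b,c}  A: {a,b}  B: {a,b,c}  C: {a,b}

Compute FOLLOW by fixpoint:
initialize: $ ∈ FOLLOW(S)
pass 1:
  C→A a: FOLLOW(A) ⊇ FIRST(a) = {a}; new: +{a}
  S→A: FOLLOW(A) ⊇ FOLLOW(S) ⊇ {$}; new: +{$}
  S→c B: FOLLOW(B) ⊇ FOLLOW(S) ⊇ {$}; new: +{$}
  S→c C: FOLLOW(C) ⊇ FOLLOW(S) ⊇ {$}; new: +{$}
  S: {$}  A: {$,a}  B: {$}  C: {$}
pass 2: — fixpoint
  S: {$}  A: {$,a}  B: {$}  C: {$}

FOLLOW(A) = ["$", "a"]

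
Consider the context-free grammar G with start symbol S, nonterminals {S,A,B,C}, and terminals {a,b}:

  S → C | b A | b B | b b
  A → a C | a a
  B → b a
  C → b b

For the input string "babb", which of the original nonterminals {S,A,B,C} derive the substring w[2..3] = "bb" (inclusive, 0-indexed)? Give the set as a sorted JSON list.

CNF form of G:
  S -> T1 A | T1 B | T1 T1
  A -> T0 C | T0 T0
  B -> T1 T0
  C -> T1 T1
  T0 -> a
  T1 -> b

Fill CYK table bottom-up — only the sub-triangle for w[2..3]:
  cell(2,2) b: {T1}  orig:{}
  cell(3,3) b: {T1}  orig:{}
  cell(2,3) bb: {C,S}

Original NTs in T[2,3] deriving "bb": ["C", "S"]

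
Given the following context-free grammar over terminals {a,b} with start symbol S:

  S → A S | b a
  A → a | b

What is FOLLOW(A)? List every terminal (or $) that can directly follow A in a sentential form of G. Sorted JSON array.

Compute FIRST by fixpoint:
iter 1:
  A via A→a: +{a}
  A via A→b: +{b}
  S via S→A S: +{a,b}
  S: {a,b}  A: {a,b}
iter 2: done
  S: {a,b}  A: {a,b}

Compute FOLLOW by fixpoint:
seed FOLLOW(S) with $
pass 1:
  S→A S: FOLLOW(A) ⊇ FIRST(S) = {a,b}; new: +{a,b}
  FOLLOW[S]={$}  FOLLOW[A]={a,b}
pass 2: done
  FOLLOW[S]={$}  FOLLOW[A]={a,b}

FOLLOW(A) = ["a", "b"]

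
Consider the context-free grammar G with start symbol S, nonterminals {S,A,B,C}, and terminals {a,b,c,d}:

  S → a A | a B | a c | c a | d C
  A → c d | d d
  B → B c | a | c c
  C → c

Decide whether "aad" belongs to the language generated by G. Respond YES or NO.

Convert to CNF:
  S -> T0 T2 | T1 C | T2 A | T2 B | T2 T0
  A -> T0 T1 | T1 T1
  B -> B T0 | T0 T0 | a
  C -> c
  T0 -> c
  T1 -> d
  T2 -> a

CYK fill:
  cell(0,0) a: {B,T2}  orig:{B}
  cell(1,1) a: {B,T2}  orig:{B}
  cell(2,2) d: {T1}  orig:{}
  cell(0,1) aa: {S}
  cell(1,2) ad: ∅
  cell(0,2) aad: ∅

S ∉ T[0,2] ⇒ NO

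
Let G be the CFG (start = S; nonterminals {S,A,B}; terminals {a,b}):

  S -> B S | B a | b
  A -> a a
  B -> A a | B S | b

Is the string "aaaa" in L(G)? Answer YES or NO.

Convert to CNF:
  S -> B S | B T0 | b
  A -> T0 T0
  B -> A T0 | B S | b
  T0 -> a

CYK table (by increasing span):
  T[0,0] 'a' = {T0}  orig:{}
  T[1,1] 'a' = {T0}  orig:{}
  T[2,2] 'a' = {T0}  orig:{}
  T[3,3] 'a' = {T0}  orig:{}
  T[0,1] 'aa' = {A}
  T[1,2] 'aa' = {A}
  T[2,3] 'aa' = {A}
  T[0,2] 'aaa' = {B}
  T[1,3] 'aaa' = {B}
  T[0,3] 'aaaa' = {S}

S ∈ T[0,3] ⇒ YES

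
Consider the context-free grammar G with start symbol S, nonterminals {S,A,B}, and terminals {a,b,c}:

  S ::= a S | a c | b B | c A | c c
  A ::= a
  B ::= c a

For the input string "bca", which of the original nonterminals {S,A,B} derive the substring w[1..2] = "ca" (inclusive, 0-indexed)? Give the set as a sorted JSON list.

Convert to CNF:
  S -> T0 A | T0 T0 | T1 S | T1 T0 | T2 B
  A -> a
  B -> T0 T1
  T0 -> c
  T1 -> a
  T2 -> b

Fill CYK table bottom-up, restricted to cells inside w[1..2]:
  [1..1]={T0}  "c"  orig:{}
  [2..2]={A,T1}  "a"  orig:{A}
  [1..2]={B,S}  "ca"

Original NTs in T[1,2] deriving "ca": ["B", "S"]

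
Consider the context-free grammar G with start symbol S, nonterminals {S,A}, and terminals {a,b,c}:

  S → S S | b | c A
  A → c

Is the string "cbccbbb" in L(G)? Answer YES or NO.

CNF form of G:
  S -> S S | T0 A | b
  A -> c
  T0 -> c

Fill CYK table bottom-up:
  T[0,0] 'c' = {A,T0}  orig:{A}
  T[1,1] 'b' = {S}
  T[2,2] 'c' = {A,T0}  orig:{A}
  T[3,3] 'c' = {A,T0}  orig:{A}
  T[4,4] 'b' = {S}
  T[5,5] 'b' = {S}
  T[6,6] 'b' = {S}
  T[0,1] 'cb' = ∅
  T[1,2] 'bc' = ∅
  T[2,3] 'cc' = {S}
  T[3,4] 'cb' = ∅
  T[4,5] 'bb' = {S}
  T[5,6] 'bb' = {S}
  T[0,2] 'cbc' = ∅
  T[1,3] 'bcc' = {S}
  T[2,4] 'ccb' = {S}
  T[3,5] 'cbb' = ∅
  T[4,6] 'bbb' = {S}
  T[0,3] 'cbcc' = ∅
  T[1,4] 'bccb' = {S}
  T[2,5] 'ccbb' = {S}
  T[3,6] 'cbbb' = ∅
  T[0,4] 'cbccb' = ∅
  T[1,5] 'bccbb' = {S}
  T[2,6] 'ccbbb' = {S}
  T[0,5] 'cbccbb' = ∅
  T[1,6] 'bccbbb' = {S}
  T[0,6] 'cbccbbb' = ∅

S ∉ T[0,6] ⇒ NO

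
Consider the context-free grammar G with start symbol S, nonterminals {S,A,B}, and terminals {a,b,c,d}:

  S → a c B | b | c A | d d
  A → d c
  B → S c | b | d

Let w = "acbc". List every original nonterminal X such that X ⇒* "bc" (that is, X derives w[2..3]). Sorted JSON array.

CNF form of G:
  S -> T0 T0 | T1 A | T2 X3 | b
  A -> T0 T1
  B -> S T1 | b | d
  T0 -> d
  T1 -> c
  T2 -> a
  X3 -> T1 B

Fill CYK table bottom-up, restricted to cells inside w[2..3]:
  [2..2]={B,S}  "b"
  [3..3]={T1}  "c"  orig:{}
  [2..3]={B}  "bc"

Original NTs in T[2,3] deriving "bc": ["B"]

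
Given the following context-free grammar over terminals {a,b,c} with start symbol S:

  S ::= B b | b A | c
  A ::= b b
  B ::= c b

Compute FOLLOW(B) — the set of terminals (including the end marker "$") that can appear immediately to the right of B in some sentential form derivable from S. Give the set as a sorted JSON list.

FIRST sets, iterate to fixpoint:
iter 1:
  A via A→b b: +{b}
  B via B→c b: +{c}
  S via S→B b: +{c}
  S via S→b A: +{b}
  FIRST(S)={b,c}  FIRST(A)={b}  FIRST(B)={c}
iter 2: done
  FIRST(S)={b,c}  FIRST(A)={b}  FIRST(B)={c}

FOLLOW sets:
seed FOLLOW(S) with $
iter 1:
  S→B b: FOLLOW(B) ⊇ FIRST(b) = {b}; new: +{b}
  S→b A: FOLLOW(A) ⊇ FOLLOW(S) ⊇ {$}; new: +{$}
  FOLLOW(S)={$}  FOLLOW(A)={$}  FOLLOW(B)={b}
iter 2: (no change)
  FOLLOW(S)={$}  FOLLOW(A)={$}  FOLLOW(B)={b}

FOLLOW(B) = ["b"]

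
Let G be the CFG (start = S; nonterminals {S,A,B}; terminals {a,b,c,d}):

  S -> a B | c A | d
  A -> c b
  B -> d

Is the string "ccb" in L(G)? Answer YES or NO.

Convert to CNF:
  S -> T0 A | T2 B | d
  A -> T0 T1
  B -> d
  T0 -> c
  T1 -> b
  T2 -> a

Fill CYK table bottom-up:
  cell(0,0) c: {T0}  orig:{}
  cell(1,1) c: {T0}  orig:{}
  cell(2,2) b: {T1}  orig:{}
  cell(0,1) cc: ∅
  cell(1,2) cb: {A}
  cell(0,2) ccb: {S}

S ∈ T[0,2] ⇒ YES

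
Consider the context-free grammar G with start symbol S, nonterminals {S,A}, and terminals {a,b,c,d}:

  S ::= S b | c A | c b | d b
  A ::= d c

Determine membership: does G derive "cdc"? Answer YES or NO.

Convert to CNF:
  S -> S T2 | T0 T2 | T1 A | T1 T2
  A -> T0 T1
  T0 -> d
  T1 -> c
  T2 -> b

CYK table (by increasing span):
  T[0,0] 'c' = {T1}  orig:{}
  T[1,1] 'd' = {T0}  orig:{}
  T[2,2] 'c' = {T1}  orig:{}
  T[0,1] 'cd' = ∅
  T[1,2] 'dc' = {A}
  T[0,2] 'cdc' = {S}

S ∈ T[0,2] ⇒ YES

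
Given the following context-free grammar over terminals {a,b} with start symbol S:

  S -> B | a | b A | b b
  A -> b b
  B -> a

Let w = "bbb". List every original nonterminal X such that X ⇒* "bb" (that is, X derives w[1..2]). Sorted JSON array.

Convert to CNF:
  S -> T0 A | T0 T0 | a
  A -> T0 T0
  B -> a
  T0 -> b

CYK table (by increasing span), restricted to cells inside w[1..2]:
  T[1,1] 'b' = {T0}  orig:{}
  T[2,2] 'b' = {T0}  orig:{}
  T[1,2] 'bb' = {A,S}

Original NTs in T[1,2] deriving "bb": ["A", "S"]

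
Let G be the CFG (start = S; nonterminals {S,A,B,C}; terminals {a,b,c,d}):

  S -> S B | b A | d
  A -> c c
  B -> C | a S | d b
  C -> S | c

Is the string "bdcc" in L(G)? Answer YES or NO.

Convert to CNF:
  S -> S B | T2 A | d
  A -> T0 T0
  B -> S B | T1 S | T2 A | T3 T2 | c | d
  C -> S B | T2 A | c | d
  T0 -> c
  T1 -> a
  T2 -> b
  T3 -> d

CYK table (by increasing span):
  [0..0]={T2}  "b"  orig:{}
  [1..1]={B,C,S,T3}  "d"  orig:{B,C,S}
  [2..2]={B,C,T0}  "c"  orig:{B,C}
  [3..3]={B,C,T0}  "c"  orig:{B,C}
  [0..1]=∅  "bd"
  [1..2]={B,C,S}  "dc"
  [2..3]={A}  "cc"
  [0..2]=∅  "bdc"
  [1..3]={B,C,S}  "dcc"
  [0..3]=∅  "bdcc"

S ∉ T[0,3] ⇒ NO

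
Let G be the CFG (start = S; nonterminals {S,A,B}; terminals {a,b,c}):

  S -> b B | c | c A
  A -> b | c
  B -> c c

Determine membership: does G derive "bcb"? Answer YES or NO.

CNF form of G:
  S -> T0 A | T1 B | c
  A -> b | c
  B -> T0 T0
  T0 -> c
  T1 -> b

CYK fill:
  cell(0,0) b: {A,T1}  orig:{A}
  cell(1,1) c: {A,S,T0}  orig:{A,S}
  cell(2,2) b: {A,T1}  orig:{A}
  cell(0,1) bc: ∅
  cell(1,2) cb: {S}
  cell(0,2) bcb: ∅

S ∉ T[0,2] ⇒ NO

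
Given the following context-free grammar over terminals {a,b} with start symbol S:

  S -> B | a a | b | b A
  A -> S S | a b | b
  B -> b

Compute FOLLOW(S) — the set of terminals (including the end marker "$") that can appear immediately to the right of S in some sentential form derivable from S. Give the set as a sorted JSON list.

FIRST sets, iterate to fixpoint:
iter 1:
  A via A→a b: +{a}
  A via A→b: +{b}
  B via B→b: +{b}
  S via S→B: +{b}
  S via S→a a: +{a}
  FIRST(S)={a,b}  FIRST(A)={a,b}  FIRST(B)={b}
iter 2: (stable)
  FIRST(S)={a,b}  FIRST(A)={a,b}  FIRST(B)={b}

FOLLOW sets:
initialize: $ ∈ FOLLOW(S)
[1]
  A→S S: FOLLOW(S) ⊇ FIRST(S) = {a,b}; new: +{a,b}
  S→B: FOLLOW(B) ⊇ FOLLOW(S) ⊇ {$,a,b}; new: +{$,a,b}
  S→b A: FOLLOW(A) ⊇ FOLLOW(S) ⊇ {$,a,b}; new: +{$,a,b}
  S: {$,a,b}  A: {$,a,b}  B: {$,a,b}
[2] (no change)
  S: {$,a,b}  A: {$,a,b}  B: {$,a,b}

FOLLOW(S) = ["$", "a", "b"]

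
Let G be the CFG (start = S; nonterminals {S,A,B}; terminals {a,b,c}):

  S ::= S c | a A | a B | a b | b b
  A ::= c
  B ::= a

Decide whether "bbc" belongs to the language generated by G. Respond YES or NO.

Convert to CNF:
  S -> S T0 | T1 A | T1 B | T1 T2 | T2 T2
  A -> c
  B -> a
  T0 -> c
  T1 -> a
  T2 -> b

Fill CYK table bottom-up:
  T[0,0] 'b' = {T2}  orig:{}
  T[1,1] 'b' = {T2}  orig:{}
  T[2,2] 'c' = {A,T0}  orig:{A}
  T[0,1] 'bb' = {S}
  T[1,2] 'bc' = ∅
  T[0,2] 'bbc' = {S}

S ∈ T[0,2] ⇒ YES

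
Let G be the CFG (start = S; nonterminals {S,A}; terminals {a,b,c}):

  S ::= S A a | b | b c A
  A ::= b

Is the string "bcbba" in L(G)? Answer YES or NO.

Convert to CNF:
  S -> S X3 | T1 X4 | b
  A -> b
  T0 -> a
  T1 -> b
  T2 -> c
  X3 -> A T0
  X4 -> T2 A

CYK fill:
  [0..0]={A,S,T1}  "b"  orig:{A,S}
  [1..1]={T2}  "c"  orig:{}
  [2..2]={A,S,T1}  "b"  orig:{A,S}
  [3..3]={A,S,T1}  "b"  orig:{A,S}
  [4..4]={T0}  "a"  orig:{}
  [0..1]=∅  "bc"
  [1..2]={X4}  "cb"  orig:{}
  [2..3]=∅  "bb"
  [3..4]={X3}  "ba"  orig:{}
  [0..2]={S}  "bcb"
  [1..3]=∅  "cbb"
  [2..4]={S}  "bba"
  [0..3]=∅  "bcbb"
  [1..4]=∅  "cbba"
  [0..4]={S}  "bcbba"

S ∈ T[0,4] ⇒ YES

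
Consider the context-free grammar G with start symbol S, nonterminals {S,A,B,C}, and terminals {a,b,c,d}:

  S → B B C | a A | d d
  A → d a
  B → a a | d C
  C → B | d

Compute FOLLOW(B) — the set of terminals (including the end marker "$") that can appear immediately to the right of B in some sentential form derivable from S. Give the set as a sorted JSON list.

FIRST sets, iterate to fixpoint:
round 1:
  A via A→d a: +{d}
  B via B→a a: +{a}
  B via B→d C: +{d}
  C via C→B: +{a,d}
  S via S→B B C: +{a,d}
  FIRST[S]={a,d}  FIRST[A]={d}  FIRST[B]={a,d}  FIRST[C]={a,d}
round 2: (stable)
  FIRST[S]={a,d}  FIRST[A]={d}  FIRST[B]={a,d}  FIRST[C]={a,d}

FOLLOW sets:
FOLLOW(S) := {$}
iter 1:
  S→B B C: FOLLOW(B) ⊇ FIRST(B) = {a,d}; new: +{a,d}
  S→B B C: FOLLOW(C) ⊇ FOLLOW(S) ⊇ {$}; new: +{$}
  S→a A: FOLLOW(A) ⊇ FOLLOW(S) ⊇ {$}; new: +{$}
  S: {$}  A: {$}  B: {a,d}  C: {$}
iter 2:
  B→d C: FOLLOW(C) ⊇ FOLLOW(B) ⊇ {a,d}; new: +{a,d}
  C→B: FOLLOW(B) ⊇ FOLLOW(C) ⊇ {$,a,d}; new: +{$}
  S: {$}  A: {$}  B: {$,a,d}  C: {$,a,d}
iter 3: (stable)
  S: {$}  A: {$}  B: {$,a,d}  C: {$,a,d}

FOLLOW(B) = ["$", "a", "d"]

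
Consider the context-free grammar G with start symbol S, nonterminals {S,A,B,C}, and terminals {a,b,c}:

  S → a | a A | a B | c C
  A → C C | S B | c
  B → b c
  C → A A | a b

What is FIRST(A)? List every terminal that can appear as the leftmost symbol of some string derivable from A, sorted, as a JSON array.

FIRST sets, iterate to fixpoint:
[1]
  A via A→c: +{c}
  B via B→b c: +{b}
  C via C→A A: +{c}
  C via C→a b: +{a}
  S via S→a: +{a}
  S via S→c C: +{c}
  S: {a,c}  A: {c}  B: {b}  C: {a,c}
[2]
  A via A→C C: +{a}
  S: {a,c}  A: {a,c}  B: {b}  C: {a,c}
[3] (no change)
  S: {a,c}  A: {a,c}  B: {b}  C: {a,c}

FIRST(A) = ["a", "c"]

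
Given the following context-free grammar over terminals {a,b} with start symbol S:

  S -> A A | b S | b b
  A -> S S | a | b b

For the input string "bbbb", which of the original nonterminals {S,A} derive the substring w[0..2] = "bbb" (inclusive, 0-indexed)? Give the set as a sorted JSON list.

Convert to CNF:
  S -> A A | T0 S | T0 T0
  A -> S S | T0 T0 | a
  T0 -> b

CYK table (by increasing span) — only the sub-triangle for w[0..2]:
  T[0,0] 'b' = {T0}  orig:{}
  T[1,1] 'b' = {T0}  orig:{}
  T[2,2] 'b' = {T0}  orig:{}
  T[0,1] 'bb' = {A,S}
  T[1,2] 'bb' = {A,S}
  T[0,2] 'bbb' = {S}

Original NTs in T[0,2] deriving "bbb": ["S"]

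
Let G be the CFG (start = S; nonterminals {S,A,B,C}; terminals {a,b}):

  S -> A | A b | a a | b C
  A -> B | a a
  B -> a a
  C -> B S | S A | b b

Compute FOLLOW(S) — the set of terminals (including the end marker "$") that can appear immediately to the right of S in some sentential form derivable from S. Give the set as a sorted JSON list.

FIRST sets, iterate to fixpoint:
pass 1:
  A via A→a a: +{a}
  B via B→a a: +{a}
  C via C→B S: +{a}
  C via C→b b: +{b}
  S via S→A: +{a}
  S via S→b C: +{b}
  S: {a,b}  A: {a}  B: {a}  C: {a,b}
pass 2: (stable)
  S: {a,b}  A: {a}  B: {a}  C: {a,b}

Compute FOLLOW by fixpoint:
initialize: $ ∈ FOLLOW(S)
iter 1:
  C→B S: FOLLOW(B) ⊇ FIRST(S) = {a,b}; new: +{a,b}
  C→S A: FOLLOW(S) ⊇ FIRST(A) = {a}; new: +{a}
  S→A: FOLLOW(A) ⊇ FOLLOW(S) ⊇ {$,a}; new: +{$,a}
  S→A b: FOLLOW(A) ⊇ FIRST(b) = {b}; new: +{b}
  S→b C: FOLLOW(C) ⊇ FOLLOW(S) ⊇ {$,a}; new: +{$,a}
  FOLLOW[S]={$,a}  FOLLOW[A]={$,a,b}  FOLLOW[B]={a,b}  FOLLOW[C]={$,a}
iter 2:
  A→B: FOLLOW(B) ⊇ FOLLOW(A) ⊇ {$,a,b}; new: +{$}
  FOLLOW[S]={$,a}  FOLLOW[A]={$,a,b}  FOLLOW[B]={$,a,b}  FOLLOW[C]={$,a}
iter 3: (stable)
  FOLLOW[S]={$,a}  FOLLOW[A]={$,a,b}  FOLLOW[B]={$,a,b}  FOLLOW[C]={$,a}

FOLLOW(S) = ["$", "a"]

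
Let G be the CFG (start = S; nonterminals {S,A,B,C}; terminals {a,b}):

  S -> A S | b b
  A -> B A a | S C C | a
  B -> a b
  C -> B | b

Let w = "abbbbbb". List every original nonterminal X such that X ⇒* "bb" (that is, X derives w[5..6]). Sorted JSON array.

CNF form of G:
  S -> A S | T1 T1
  A -> B X2 | S X3 | a
  B -> T0 T1
  C -> T0 T1 | b
  T0 -> a
  T1 -> b
  X2 -> A T0
  X3 -> C C

CYK table (by increasing span), restricted to cells inside w[5..6]:
  [5..5]={C,T1}  "b"  orig:{C}
  [6..6]={C,T1}  "b"  orig:{C}
  [5..6]={S,X3}  "bb"  orig:{S}

Original NTs in T[5,6] deriving "bb": ["S"]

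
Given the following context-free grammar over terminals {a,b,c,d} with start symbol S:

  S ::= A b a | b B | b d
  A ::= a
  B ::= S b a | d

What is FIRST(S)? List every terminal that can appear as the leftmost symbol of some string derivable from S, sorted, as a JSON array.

FIRST iteration:
[1]
  A via A→a: +{a}
  B via B→d: +{d}
  S via S→A b a: +{a}
  S via S→b B: +{b}
  FIRST(S)={a,b}  FIRST(A)={a}  FIRST(B)={d}
[2]
  B via B→S b a: +{a,b}
  FIRST(S)={a,b}  FIRST(A)={a}  FIRST(B)={a,b,d}
[3] done
  FIRST(S)={a,b}  FIRST(A)={a}  FIRST(B)={a,b,d}

FIRST(S) = ["a", "b"]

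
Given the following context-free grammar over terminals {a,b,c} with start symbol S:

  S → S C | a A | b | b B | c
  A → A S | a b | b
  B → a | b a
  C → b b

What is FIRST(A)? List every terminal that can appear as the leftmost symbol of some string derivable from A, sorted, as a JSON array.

FIRST iteration:
round 1:
  A via A→a b: +{a}
  A via A→b: +{b}
  B via B→a: +{a}
  B via B→b a: +{b}
  C via C→b b: +{b}
  S via S→a A: +{a}
  S via S→b: +{b}
  S via S→c: +{c}
  FIRST[S]={a,b,c}  FIRST[A]={a,b}  FIRST[B]={a,b}  FIRST[C]={b}
round 2: done
  FIRST[S]={a,b,c}  FIRST[A]={a,b}  FIRST[B]={a,b}  FIRST[C]={b}

FIRST(A) = ["a", "b"]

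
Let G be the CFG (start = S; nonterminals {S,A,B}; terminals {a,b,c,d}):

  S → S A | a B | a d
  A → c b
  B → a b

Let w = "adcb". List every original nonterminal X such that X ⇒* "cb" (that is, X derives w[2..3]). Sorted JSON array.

Convert to CNF:
  S -> S A | T2 B | T2 T3
  A -> T0 T1
  B -> T2 T1
  T0 -> c
  T1 -> b
  T2 -> a
  T3 -> d

Fill CYK table bottom-up, restricted to cells inside w[2..3]:
  cell(2,2) c: {T0}  orig:{}
  cell(3,3) b: {T1}  orig:{}
  cell(2,3) cb: {A}

Original NTs in T[2,3] deriving "cb": ["A"]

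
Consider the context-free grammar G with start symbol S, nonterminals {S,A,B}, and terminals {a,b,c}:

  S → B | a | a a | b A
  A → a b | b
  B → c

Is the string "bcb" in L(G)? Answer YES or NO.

CNF form of G:
  S -> T0 T0 | T1 A | a | c
  A -> T0 T1 | b
  B -> c
  T0 -> a
  T1 -> b

CYK table (by increasing span):
  T[0,0] 'b' = {A,T1}  orig:{A}
  T[1,1] 'c' = {B,S}
  T[2,2] 'b' = {A,T1}  orig:{A}
  T[0,1] 'bc' = ∅
  T[1,2] 'cb' = ∅
  T[0,2] 'bcb' = ∅

S ∉ T[0,2] ⇒ NO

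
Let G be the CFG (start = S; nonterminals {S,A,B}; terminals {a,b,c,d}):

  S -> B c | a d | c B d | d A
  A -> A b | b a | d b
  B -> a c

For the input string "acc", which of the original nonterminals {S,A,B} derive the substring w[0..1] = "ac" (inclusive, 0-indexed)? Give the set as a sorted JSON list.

CNF form of G:
  S -> B T3 | T1 T2 | T2 A | T3 X4
  A -> A T0 | T0 T1 | T2 T0
  B -> T1 T3
  T0 -> b
  T1 -> a
  T2 -> d
  T3 -> c
  X4 -> B T2

Fill CYK table bottom-up, restricted to cells inside w[0..1]:
  cell(0,0) a: {T1}  orig:{}
  cell(1,1) c: {T3}  orig:{}
  cell(0,1) ac: {B}

Original NTs in T[0,1] deriving "ac": ["B"]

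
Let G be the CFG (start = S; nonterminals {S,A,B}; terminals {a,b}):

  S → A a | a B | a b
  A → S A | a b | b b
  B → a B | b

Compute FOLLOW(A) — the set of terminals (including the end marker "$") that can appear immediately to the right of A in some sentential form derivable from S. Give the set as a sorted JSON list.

Compute FIRST by fixpoint:
iter 1:
  A via A→a b: +{a}
  A via A→b b: +{b}
  B via B→a B: +{a}
  B via B→b: +{b}
  S via S→A a: +{a,b}
  FIRST[S]={a,b}  FIRST[A]={a,b}  FIRST[B]={a,b}
iter 2: (stable)
  FIRST[S]={a,b}  FIRST[A]={a,b}  FIRST[B]={a,b}

Compute FOLLOW by fixpoint:
seed FOLLOW(S) with $
pass 1:
  A→S A: FOLLOW(S) ⊇ FIRST(A) = {a,b}; new: +{a,b}
  S→A a: FOLLOW(A) ⊇ FIRST(a) = {a}; new: +{a}
  S→a B: FOLLOW(B) ⊇ FOLLOW(S) ⊇ {$,a,b}; new: +{$,a,b}
  FOLLOW(S)={$,a,b}  FOLLOW(A)={a}  FOLLOW(B)={$,a,b}
pass 2: (stable)
  FOLLOW(S)={$,a,b}  FOLLOW(A)={a}  FOLLOW(B)={$,a,b}

FOLLOW(A) = ["a"]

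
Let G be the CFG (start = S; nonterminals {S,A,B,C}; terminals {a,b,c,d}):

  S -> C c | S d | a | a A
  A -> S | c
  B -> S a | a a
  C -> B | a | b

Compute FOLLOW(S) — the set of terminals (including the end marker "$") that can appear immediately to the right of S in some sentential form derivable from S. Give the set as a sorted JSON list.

Compute FIRST by fixpoint:
round 1:
  A via A→c: +{c}
  B via B→a a: +{a}
  C via C→B: +{a}
  C via C→b: +{b}
  S via S→C c: +{a,b}
  S: {a,b}  A: {c}  B: {a}  C: {a,b}
round 2:
  A via A→S: +{a,b}
  B via B→S a: +{b}
  S: {a,b}  A: {a,b,c}  B: {a,b}  C: {a,b}
round 3: — fixpoint
  S: {a,b}  A: {a,b,c}  B: {a,b}  C: {a,b}

FOLLOW sets:
FOLLOW(S) := {$}
iter 1:
  B→S a: FOLLOW(S) ⊇ FIRST(a) = {a}; new: +{a}
  S→C c: FOLLOW(C) ⊇ FIRST(c) = {c}; new: +{c}
  S→S d: FOLLOW(S) ⊇ FIRST(d) = {d}; new: +{d}
  S→a A: FOLLOW(A) ⊇ FOLLOW(S) ⊇ {$,a,d}; new: +{$,a,d}
  FOLLOW[S]={$,a,d}  FOLLOW[A]={$,a,d}  FOLLOW[B]={}  FOLLOW[C]={c}
iter 2:
  C→B: FOLLOW(B) ⊇ FOLLOW(C) ⊇ {c}; new: +{c}
  FOLLOW[S]={$,a,d}  FOLLOW[A]={$,a,d}  FOLLOW[B]={c}  FOLLOW[C]={c}
iter 3: (no change)
  FOLLOW[S]={$,a,d}  FOLLOW[A]={$,a,d}  FOLLOW[B]={c}  FOLLOW[C]={c}

FOLLOW(S) = ["$", "a", "d"]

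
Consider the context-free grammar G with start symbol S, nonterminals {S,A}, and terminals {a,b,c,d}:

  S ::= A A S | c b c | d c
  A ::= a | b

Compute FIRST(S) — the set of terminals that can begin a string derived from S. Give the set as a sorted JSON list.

FIRST iteration:
pass 1:
  A via A→a: +{a}
  A via A→b: +{b}
  S via S→A A S: +{a,b}
  S via S→c b c: +{c}
  S via S→d c: +{d}
  FIRST[S]={a,b,c,d}  FIRST[A]={a,b}
pass 2: (stable)
  FIRST[S]={a,b,c,d}  FIRST[A]={a,b}

FIRST(S) = ["a", "b", "c", "d"]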